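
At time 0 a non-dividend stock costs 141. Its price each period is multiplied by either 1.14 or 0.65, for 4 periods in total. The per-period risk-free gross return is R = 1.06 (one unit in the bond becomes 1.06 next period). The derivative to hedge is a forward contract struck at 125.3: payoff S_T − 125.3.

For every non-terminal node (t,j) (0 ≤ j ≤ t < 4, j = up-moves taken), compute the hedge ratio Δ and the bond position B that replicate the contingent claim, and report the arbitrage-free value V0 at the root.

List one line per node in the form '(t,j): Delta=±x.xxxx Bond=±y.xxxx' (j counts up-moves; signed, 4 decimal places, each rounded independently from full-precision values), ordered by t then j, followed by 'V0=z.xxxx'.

No-arbitrage ⇒ martingale measure with p* = (R−d)/(u−d) = 0.8367.
At expiry t=4: V(4,0)=-100.1306, V(4,1)=-81.1568, V(4,2)=-47.8796, V(4,3)=10.4835, V(4,4)=112.8434
(3,0): S=38.7221. Δ = (V_up−V_dn)/(S_up−S_dn) = (-81.1568−-100.1306)/(44.1432−25.1694) = 1.0000. V = [p*·-81.1568 + (1−p*)·-100.1306]/1.06 = -79.4854. B = V − Δ·S = -118.2075.
(3,1): S=67.9126. Δ = (V_up−V_dn)/(S_up−S_dn) = (-47.8796−-81.1568)/(77.4204−44.1432) = 1.0000. V = [p*·-47.8796 + (1−p*)·-81.1568]/1.06 = -50.2949. B = V − Δ·S = -118.2075.
(3,2): S=119.1083. Δ = (V_up−V_dn)/(S_up−S_dn) = (10.4835−-47.8796)/(135.7835−77.4204) = 1.0000. V = [p*·10.4835 + (1−p*)·-47.8796]/1.06 = 0.9008. B = V − Δ·S = -118.2075.
(3,3): S=208.8977. Δ = (V_up−V_dn)/(S_up−S_dn) = (112.8434−10.4835)/(238.1434−135.7835) = 1.0000. V = [p*·112.8434 + (1−p*)·10.4835]/1.06 = 90.6902. B = V − Δ·S = -118.2075.
(2,0): S=59.5725. Δ = (V_up−V_dn)/(S_up−S_dn) = (-50.2949−-79.4854)/(67.9126−38.7221) = 1.0000. V = [p*·-50.2949 + (1−p*)·-79.4854]/1.06 = -51.9441. B = V − Δ·S = -111.5166.
(2,1): S=104.4810. Δ = (V_up−V_dn)/(S_up−S_dn) = (0.9008−-50.2949)/(119.1083−67.9126) = 1.0000. V = [p*·0.9008 + (1−p*)·-50.2949]/1.06 = -7.0356. B = V − Δ·S = -111.5166.
(2,2): S=183.2436. Δ = (V_up−V_dn)/(S_up−S_dn) = (90.6902−0.9008)/(208.8977−119.1083) = 1.0000. V = [p*·90.6902 + (1−p*)·0.9008]/1.06 = 71.7270. B = V − Δ·S = -111.5166.
(1,0): S=91.6500. Δ = (V_up−V_dn)/(S_up−S_dn) = (-7.0356−-51.9441)/(104.4810−59.5725) = 1.0000. V = [p*·-7.0356 + (1−p*)·-51.9441]/1.06 = -13.5543. B = V − Δ·S = -105.2043.
(1,1): S=160.7400. Δ = (V_up−V_dn)/(S_up−S_dn) = (71.7270−-7.0356)/(183.2436−104.4810) = 1.0000. V = [p*·71.7270 + (1−p*)·-7.0356]/1.06 = 55.5357. B = V − Δ·S = -105.2043.
(0,0): S=141.0000. Δ = (V_up−V_dn)/(S_up−S_dn) = (55.5357−-13.5543)/(160.7400−91.6500) = 1.0000. V = [p*·55.5357 + (1−p*)·-13.5543]/1.06 = 41.7507. B = V − Δ·S = -99.2493.
Each (Δ,B) replicates both successor values, so the strategy is self-financing and V0 is arbitrage-free.

(0,0): Delta=1.0000 Bond=-99.2493
(1,0): Delta=1.0000 Bond=-105.2043
(1,1): Delta=1.0000 Bond=-105.2043
(2,0): Delta=1.0000 Bond=-111.5166
(2,1): Delta=1.0000 Bond=-111.5166
(2,2): Delta=1.0000 Bond=-111.5166
(3,0): Delta=1.0000 Bond=-118.2075
(3,1): Delta=1.0000 Bond=-118.2075
(3,2): Delta=1.0000 Bond=-118.2075
(3,3): Delta=1.0000 Bond=-118.2075
V0=41.7507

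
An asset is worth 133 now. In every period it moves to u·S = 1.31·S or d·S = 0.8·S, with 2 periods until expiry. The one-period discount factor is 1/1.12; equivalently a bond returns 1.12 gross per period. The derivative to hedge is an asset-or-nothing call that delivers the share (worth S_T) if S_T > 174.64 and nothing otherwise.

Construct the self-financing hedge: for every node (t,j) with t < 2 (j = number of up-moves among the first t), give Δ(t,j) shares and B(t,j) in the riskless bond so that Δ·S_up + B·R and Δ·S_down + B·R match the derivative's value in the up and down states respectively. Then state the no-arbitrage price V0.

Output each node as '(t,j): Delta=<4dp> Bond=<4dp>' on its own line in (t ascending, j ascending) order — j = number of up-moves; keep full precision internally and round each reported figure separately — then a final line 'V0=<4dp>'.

No-arbitrage ⇒ martingale measure with p* = (R−d)/(u−d) = 0.6275.
Terminal values V(2,·): V(2,0)=0.0000, V(2,1)=0.0000, V(2,2)=228.2413
(1,0): S=106.4000. Δ = (V_up−V_dn)/(S_up−S_dn) = (0.0000−0.0000)/(139.3840−85.1200) = 0.0000. V = [p*·0.0000 + (1−p*)·0.0000]/1.12 = 0.0000. B = V − Δ·S = 0.0000.
(1,1): S=174.2300. Δ = (V_up−V_dn)/(S_up−S_dn) = (228.2413−0.0000)/(228.2413−139.3840) = 2.5686. V = [p*·228.2413 + (1−p*)·0.0000]/1.12 = 127.8663. B = V − Δ·S = -319.6657.
(0,0): S=133.0000. Δ = (V_up−V_dn)/(S_up−S_dn) = (127.8663−0.0000)/(174.2300−106.4000) = 1.8851. V = [p*·127.8663 + (1−p*)·0.0000]/1.12 = 71.6338. B = V − Δ·S = -179.0844.
Each (Δ,B) replicates both successor values, so the strategy is self-financing and V0 is arbitrage-free.

(0,0): Delta=1.8851 Bond=-179.0844
(1,0): Delta=0.0000 Bond=0.0000
(1,1): Delta=2.5686 Bond=-319.6657
V0=71.6338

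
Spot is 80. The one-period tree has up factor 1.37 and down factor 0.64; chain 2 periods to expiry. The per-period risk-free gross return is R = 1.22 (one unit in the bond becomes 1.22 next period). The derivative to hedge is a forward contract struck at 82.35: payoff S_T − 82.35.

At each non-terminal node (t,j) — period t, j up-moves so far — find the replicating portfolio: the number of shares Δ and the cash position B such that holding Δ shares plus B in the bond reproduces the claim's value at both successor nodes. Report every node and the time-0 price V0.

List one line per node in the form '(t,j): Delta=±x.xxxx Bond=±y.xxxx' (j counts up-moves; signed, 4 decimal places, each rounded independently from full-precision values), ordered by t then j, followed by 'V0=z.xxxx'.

Risk-neutral probability p* = (R−d)/(u−d) = (1.22−0.64)/(1.37−0.64) = 0.7945.
At expiry t=2: V(2,0)=-49.5820, V(2,1)=-12.2060, V(2,2)=67.8020
Node (1,0) S=51.2000: V=(p*·-12.2060+(1−p*)·-49.5820)/1.22=-16.3000; Δ=(-12.2060−-49.5820)/(70.1440−32.7680)=1.0000; B=V−Δ·S=-67.5000
Node (1,1) S=109.6000: V=(p*·67.8020+(1−p*)·-12.2060)/1.22=42.1000; Δ=(67.8020−-12.2060)/(150.1520−70.1440)=1.0000; B=V−Δ·S=-67.5000
Node (0,0) S=80.0000: V=(p*·42.1000+(1−p*)·-16.3000)/1.22=24.6721; Δ=(42.1000−-16.3000)/(109.6000−51.2000)=1.0000; B=V−Δ·S=-55.3279
Check: Δ(0,0)·S0 + B(0,0) = 24.6721 = V0.

(0,0): Delta=1.0000 Bond=-55.3279
(1,0): Delta=1.0000 Bond=-67.5000
(1,1): Delta=1.0000 Bond=-67.5000
V0=24.6721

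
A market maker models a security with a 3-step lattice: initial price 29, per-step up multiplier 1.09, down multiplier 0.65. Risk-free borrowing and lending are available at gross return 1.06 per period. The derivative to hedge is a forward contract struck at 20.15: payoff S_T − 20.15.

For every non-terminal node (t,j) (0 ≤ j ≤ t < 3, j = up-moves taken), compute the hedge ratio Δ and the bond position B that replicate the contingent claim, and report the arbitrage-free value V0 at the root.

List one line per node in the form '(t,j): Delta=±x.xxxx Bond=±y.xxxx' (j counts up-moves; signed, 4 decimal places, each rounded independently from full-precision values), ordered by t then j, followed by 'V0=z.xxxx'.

No-arbitrage ⇒ martingale measure with p* = (R−d)/(u−d) = 0.9318.
At expiry t=3: V(3,0)=-12.1859, V(3,1)=-6.7948, V(3,2)=2.2457, V(3,3)=17.4058
  t=2,j=0: stock 12.2525 → up 13.3552 (V=-6.7948), down 7.9641 (V=-12.1859). Price -6.7569; hedge Δ=1.0000, bond B=-19.0094.
  t=2,j=1: stock 20.5465 → up 22.3957 (V=2.2457), down 13.3552 (V=-6.7948). Price 1.5371; hedge Δ=1.0000, bond B=-19.0094.
  t=2,j=2: stock 34.4549 → up 37.5558 (V=17.4058), down 22.3957 (V=2.2457). Price 15.4455; hedge Δ=1.0000, bond B=-19.0094.
  t=1,j=0: stock 18.8500 → up 20.5465 (V=1.5371), down 12.2525 (V=-6.7569). Price 0.9166; hedge Δ=1.0000, bond B=-17.9334.
  t=1,j=1: stock 31.6100 → up 34.4549 (V=15.4455), down 20.5465 (V=1.5371). Price 13.6766; hedge Δ=1.0000, bond B=-17.9334.
  t=0,j=0: stock 29.0000 → up 31.6100 (V=13.6766), down 18.8500 (V=0.9166). Price 12.0817; hedge Δ=1.0000, bond B=-16.9183.
The time-0 hedge costs 12.0817, which is the no-arbitrage price.

(0,0): Delta=1.0000 Bond=-16.9183
(1,0): Delta=1.0000 Bond=-17.9334
(1,1): Delta=1.0000 Bond=-17.9334
(2,0): Delta=1.0000 Bond=-19.0094
(2,1): Delta=1.0000 Bond=-19.0094
(2,2): Delta=1.0000 Bond=-19.0094
V0=12.0817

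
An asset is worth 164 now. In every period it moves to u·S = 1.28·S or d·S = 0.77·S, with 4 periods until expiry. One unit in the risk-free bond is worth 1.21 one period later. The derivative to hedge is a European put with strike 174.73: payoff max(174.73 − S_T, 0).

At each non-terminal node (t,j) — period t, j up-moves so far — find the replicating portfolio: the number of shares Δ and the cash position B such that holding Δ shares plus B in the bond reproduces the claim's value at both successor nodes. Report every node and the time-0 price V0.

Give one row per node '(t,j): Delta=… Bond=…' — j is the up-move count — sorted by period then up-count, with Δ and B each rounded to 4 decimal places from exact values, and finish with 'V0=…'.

Since d<R<u, set p* = (R−d)/(u−d) = 0.8627; price each node as the discounted p*-expectation of its children.
At expiry t=4: V(4,0)=117.0790, V(4,1)=78.8946, V(4,2)=15.4192, V(4,3)=0.0000, V(4,4)=0.0000
(3,0): S=74.8714. Δ = (V_up−V_dn)/(S_up−S_dn) = (78.8946−117.0790)/(95.8354−57.6510) = -1.0000. V = [p*·78.8946 + (1−p*)·117.0790]/1.21 = 69.5335. B = V − Δ·S = 144.4050.
(3,1): S=124.4616. Δ = (V_up−V_dn)/(S_up−S_dn) = (15.4192−78.8946)/(159.3108−95.8354) = -1.0000. V = [p*·15.4192 + (1−p*)·78.8946]/1.21 = 19.9434. B = V − Δ·S = 144.4050.
(3,2): S=206.8972. Δ = (V_up−V_dn)/(S_up−S_dn) = (0.0000−15.4192)/(264.8284−159.3108) = -0.1461. V = [p*·0.0000 + (1−p*)·15.4192]/1.21 = 1.7491. B = V − Δ·S = 31.9828.
(3,3): S=343.9329. Δ = (V_up−V_dn)/(S_up−S_dn) = (0.0000−0.0000)/(440.2341−264.8284) = 0.0000. V = [p*·0.0000 + (1−p*)·0.0000]/1.21 = 0.0000. B = V − Δ·S = 0.0000.
(2,0): S=97.2356. Δ = (V_up−V_dn)/(S_up−S_dn) = (19.9434−69.5335)/(124.4616−74.8714) = -1.0000. V = [p*·19.9434 + (1−p*)·69.5335]/1.21 = 22.1073. B = V − Δ·S = 119.3429.
(2,1): S=161.6384. Δ = (V_up−V_dn)/(S_up−S_dn) = (1.7491−19.9434)/(206.8972−124.4616) = -0.2207. V = [p*·1.7491 + (1−p*)·19.9434]/1.21 = 3.5094. B = V − Δ·S = 39.1845.
(2,2): S=268.6976. Δ = (V_up−V_dn)/(S_up−S_dn) = (0.0000−1.7491)/(343.9329−206.8972) = -0.0128. V = [p*·0.0000 + (1−p*)·1.7491]/1.21 = 0.1984. B = V − Δ·S = 3.6279.
(1,0): S=126.2800. Δ = (V_up−V_dn)/(S_up−S_dn) = (3.5094−22.1073)/(161.6384−97.2356) = -0.2888. V = [p*·3.5094 + (1−p*)·22.1073]/1.21 = 5.0099. B = V − Δ·S = 41.4766.
(1,1): S=209.9200. Δ = (V_up−V_dn)/(S_up−S_dn) = (0.1984−3.5094)/(268.6976−161.6384) = -0.0309. V = [p*·0.1984 + (1−p*)·3.5094]/1.21 = 0.5395. B = V − Δ·S = 7.0316.
(0,0): S=164.0000. Δ = (V_up−V_dn)/(S_up−S_dn) = (0.5395−5.0099)/(209.9200−126.2800) = -0.0534. V = [p*·0.5395 + (1−p*)·5.0099]/1.21 = 0.9530. B = V − Δ·S = 9.7185.
The time-0 hedge costs 0.9530, which is the no-arbitrage price.

(0,0): Delta=-0.0534 Bond=9.7185
(1,0): Delta=-0.2888 Bond=41.4766
(1,1): Delta=-0.0309 Bond=7.0316
(2,0): Delta=-1.0000 Bond=119.3429
(2,1): Delta=-0.2207 Bond=39.1845
(2,2): Delta=-0.0128 Bond=3.6279
(3,0): Delta=-1.0000 Bond=144.4050
(3,1): Delta=-1.0000 Bond=144.4050
(3,2): Delta=-0.1461 Bond=31.9828
(3,3): Delta=0.0000 Bond=0.0000
V0=0.9530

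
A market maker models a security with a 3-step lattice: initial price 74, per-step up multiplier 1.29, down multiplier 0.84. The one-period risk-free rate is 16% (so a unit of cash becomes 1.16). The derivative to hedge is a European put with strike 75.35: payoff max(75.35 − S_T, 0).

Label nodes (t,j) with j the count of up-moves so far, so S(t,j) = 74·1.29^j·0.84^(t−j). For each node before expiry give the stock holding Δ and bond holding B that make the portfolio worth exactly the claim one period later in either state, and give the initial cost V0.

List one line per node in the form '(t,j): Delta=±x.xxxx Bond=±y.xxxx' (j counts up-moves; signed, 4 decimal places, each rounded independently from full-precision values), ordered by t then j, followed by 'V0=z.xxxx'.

(0,0): Delta=-0.1171 Bond=10.0604
(1,0): Delta=-0.3844 Bond=28.2867
(1,1): Delta=-0.0463 Bond=4.9195
(2,0): Delta=-1.0000 Bond=64.9569
(2,1): Delta=-0.2215 Bond=19.7539
(2,2): Delta=0.0000 Bond=0.0000
V0=1.3982

The replicating-portfolio and risk-neutral prices coincide; use p* = (1.16−0.84)/(1.29−0.84) = 0.7111 for the latter.
Payoff layer (t=3): V(3,0)=31.4899, V(3,1)=7.9934, V(3,2)=0.0000, V(3,3)=0.0000
  t=2,j=0: stock 52.2144 → up 67.3566 (V=7.9934), down 43.8601 (V=31.4899). Price 12.7425; hedge Δ=-1.0000, bond B=64.9569.
  t=2,j=1: stock 80.1864 → up 103.4405 (V=0.0000), down 67.3566 (V=7.9934). Price 1.9907; hedge Δ=-0.2215, bond B=19.7539.
  t=2,j=2: stock 123.1434 → up 158.8550 (V=0.0000), down 103.4405 (V=0.0000). Price 0.0000; hedge Δ=0.0000, bond B=0.0000.
  t=1,j=0: stock 62.1600 → up 80.1864 (V=1.9907), down 52.2144 (V=12.7425). Price 4.3938; hedge Δ=-0.3844, bond B=28.2867.
  t=1,j=1: stock 95.4600 → up 123.1434 (V=0.0000), down 80.1864 (V=1.9907). Price 0.4958; hedge Δ=-0.0463, bond B=4.9195.
  t=0,j=0: stock 74.0000 → up 95.4600 (V=0.4958), down 62.1600 (V=4.3938). Price 1.3982; hedge Δ=-0.1171, bond B=10.0604.
Root portfolio cost Δ·74+B reproduces V0=1.3982.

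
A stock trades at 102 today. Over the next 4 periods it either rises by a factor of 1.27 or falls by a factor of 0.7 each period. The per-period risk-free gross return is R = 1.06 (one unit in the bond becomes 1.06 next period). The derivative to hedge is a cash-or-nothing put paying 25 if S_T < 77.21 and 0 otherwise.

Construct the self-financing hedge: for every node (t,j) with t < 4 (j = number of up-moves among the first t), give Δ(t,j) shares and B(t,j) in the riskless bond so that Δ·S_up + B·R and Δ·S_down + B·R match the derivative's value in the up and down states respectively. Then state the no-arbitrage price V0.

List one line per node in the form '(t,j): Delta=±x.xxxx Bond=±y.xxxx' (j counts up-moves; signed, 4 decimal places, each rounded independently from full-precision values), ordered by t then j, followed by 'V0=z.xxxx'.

(0,0): Delta=-0.0929 Bond=12.3373
(1,0): Delta=-0.2544 Bond=24.6139
(1,1): Delta=-0.0409 Bond=6.3480
(2,0): Delta=-0.5229 Bond=39.5075
(2,1): Delta=-0.1681 Bond=18.2642
(2,2): Delta=0.0000 Bond=0.0000
(3,0): Delta=0.0000 Bond=23.5849
(3,1): Delta=-0.6910 Bond=52.5488
(3,2): Delta=0.0000 Bond=0.0000
(3,3): Delta=0.0000 Bond=0.0000
V0=2.8665

No-arbitrage ⇒ martingale measure with p* = (R−d)/(u−d) = 0.6316.
Payoff layer (t=4): V(4,0)=25.0000, V(4,1)=25.0000, V(4,2)=0.0000, V(4,3)=0.0000, V(4,4)=0.0000
Node (3,0) S=34.9860: V=(p*·25.0000+(1−p*)·25.0000)/1.06=23.5849; Δ=(25.0000−25.0000)/(44.4322−24.4902)=0.0000; B=V−Δ·S=23.5849
Node (3,1) S=63.4746: V=(p*·0.0000+(1−p*)·25.0000)/1.06=8.6892; Δ=(0.0000−25.0000)/(80.6127−44.4322)=-0.6910; B=V−Δ·S=52.5488
Node (3,2) S=115.1611: V=(p*·0.0000+(1−p*)·0.0000)/1.06=0.0000; Δ=(0.0000−0.0000)/(146.2545−80.6127)=0.0000; B=V−Δ·S=0.0000
Node (3,3) S=208.9351: V=(p*·0.0000+(1−p*)·0.0000)/1.06=0.0000; Δ=(0.0000−0.0000)/(265.3475−146.2545)=0.0000; B=V−Δ·S=0.0000
Node (2,0) S=49.9800: V=(p*·8.6892+(1−p*)·23.5849)/1.06=13.3746; Δ=(8.6892−23.5849)/(63.4746−34.9860)=-0.5229; B=V−Δ·S=39.5075
Node (2,1) S=90.6780: V=(p*·0.0000+(1−p*)·8.6892)/1.06=3.0201; Δ=(0.0000−8.6892)/(115.1611−63.4746)=-0.1681; B=V−Δ·S=18.2642
Node (2,2) S=164.5158: V=(p*·0.0000+(1−p*)·0.0000)/1.06=0.0000; Δ=(0.0000−0.0000)/(208.9351−115.1611)=0.0000; B=V−Δ·S=0.0000
Node (1,0) S=71.4000: V=(p*·3.0201+(1−p*)·13.3746)/1.06=6.4480; Δ=(3.0201−13.3746)/(90.6780−49.9800)=-0.2544; B=V−Δ·S=24.6139
Node (1,1) S=129.5400: V=(p*·0.0000+(1−p*)·3.0201)/1.06=1.0497; Δ=(0.0000−3.0201)/(164.5158−90.6780)=-0.0409; B=V−Δ·S=6.3480
Node (0,0) S=102.0000: V=(p*·1.0497+(1−p*)·6.4480)/1.06=2.8665; Δ=(1.0497−6.4480)/(129.5400−71.4000)=-0.0929; B=V−Δ·S=12.3373
Each (Δ,B) replicates both successor values, so the strategy is self-financing and V0 is arbitrage-free.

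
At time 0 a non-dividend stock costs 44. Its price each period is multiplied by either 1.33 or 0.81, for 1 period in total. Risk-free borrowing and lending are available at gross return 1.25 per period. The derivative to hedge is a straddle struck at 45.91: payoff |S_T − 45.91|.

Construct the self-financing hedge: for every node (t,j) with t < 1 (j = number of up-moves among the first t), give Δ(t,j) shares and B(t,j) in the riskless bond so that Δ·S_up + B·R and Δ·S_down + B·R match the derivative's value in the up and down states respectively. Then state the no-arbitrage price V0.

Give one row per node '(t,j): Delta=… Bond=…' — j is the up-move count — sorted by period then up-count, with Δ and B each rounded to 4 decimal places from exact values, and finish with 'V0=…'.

No-arbitrage ⇒ martingale measure with p* = (R−d)/(u−d) = 0.8462.
Terminal values V(1,·): V(1,0)=10.2700, V(1,1)=12.6100
(0,0): S=44.0000. Δ = (V_up−V_dn)/(S_up−S_dn) = (12.6100−10.2700)/(58.5200−35.6400) = 0.1023. V = [p*·12.6100 + (1−p*)·10.2700]/1.25 = 9.8000. B = V − Δ·S = 5.3000.
Check: Δ(0,0)·S0 + B(0,0) = 9.8000 = V0.

(0,0): Delta=0.1023 Bond=5.3000
V0=9.8000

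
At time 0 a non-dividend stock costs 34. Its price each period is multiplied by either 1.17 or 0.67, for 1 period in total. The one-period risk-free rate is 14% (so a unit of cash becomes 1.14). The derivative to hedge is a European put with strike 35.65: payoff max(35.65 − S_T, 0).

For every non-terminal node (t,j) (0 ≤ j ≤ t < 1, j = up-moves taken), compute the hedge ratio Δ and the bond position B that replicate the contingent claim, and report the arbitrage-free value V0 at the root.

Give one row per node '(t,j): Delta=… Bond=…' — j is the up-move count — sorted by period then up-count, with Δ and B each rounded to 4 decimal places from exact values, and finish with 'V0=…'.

Under the risk-neutral measure, an up-move has probability p* = (R−d)/(u−d) = 0.9400 and values discount at R = 1.14.
Terminal values V(1,·): V(1,0)=12.8700, V(1,1)=0.0000
(0,0): S=34.0000. Δ = (V_up−V_dn)/(S_up−S_dn) = (0.0000−12.8700)/(39.7800−22.7800) = -0.7571. V = [p*·0.0000 + (1−p*)·12.8700]/1.14 = 0.6774. B = V − Δ·S = 26.4174.
The time-0 hedge costs 0.6774, which is the no-arbitrage price.

(0,0): Delta=-0.7571 Bond=26.4174
V0=0.6774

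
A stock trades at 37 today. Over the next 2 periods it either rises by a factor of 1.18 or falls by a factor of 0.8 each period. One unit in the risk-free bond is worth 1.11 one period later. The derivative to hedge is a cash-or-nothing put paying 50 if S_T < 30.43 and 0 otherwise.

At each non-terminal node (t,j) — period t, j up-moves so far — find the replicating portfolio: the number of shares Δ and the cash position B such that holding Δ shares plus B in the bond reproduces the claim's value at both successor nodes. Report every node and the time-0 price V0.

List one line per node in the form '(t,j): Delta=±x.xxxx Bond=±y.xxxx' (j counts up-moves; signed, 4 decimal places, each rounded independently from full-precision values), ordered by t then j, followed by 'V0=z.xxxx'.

(0,0): Delta=-0.5902 Bond=23.2133
(1,0): Delta=-4.4452 Bond=139.8767
(1,1): Delta=0.0000 Bond=0.0000
V0=1.3771

Since d<R<u, set p* = (R−d)/(u−d) = 0.8158; price each node as the discounted p*-expectation of its children.
Terminal values V(2,·): V(2,0)=50.0000, V(2,1)=0.0000, V(2,2)=0.0000
(1,0): S=29.6000. Δ = (V_up−V_dn)/(S_up−S_dn) = (0.0000−50.0000)/(34.9280−23.6800) = -4.4452. V = [p*·0.0000 + (1−p*)·50.0000]/1.11 = 8.2978. B = V − Δ·S = 139.8767.
(1,1): S=43.6600. Δ = (V_up−V_dn)/(S_up−S_dn) = (0.0000−0.0000)/(51.5188−34.9280) = 0.0000. V = [p*·0.0000 + (1−p*)·0.0000]/1.11 = 0.0000. B = V − Δ·S = 0.0000.
(0,0): S=37.0000. Δ = (V_up−V_dn)/(S_up−S_dn) = (0.0000−8.2978)/(43.6600−29.6000) = -0.5902. V = [p*·0.0000 + (1−p*)·8.2978]/1.11 = 1.3771. B = V − Δ·S = 23.2133.
Root portfolio cost Δ·37+B reproduces V0=1.3771.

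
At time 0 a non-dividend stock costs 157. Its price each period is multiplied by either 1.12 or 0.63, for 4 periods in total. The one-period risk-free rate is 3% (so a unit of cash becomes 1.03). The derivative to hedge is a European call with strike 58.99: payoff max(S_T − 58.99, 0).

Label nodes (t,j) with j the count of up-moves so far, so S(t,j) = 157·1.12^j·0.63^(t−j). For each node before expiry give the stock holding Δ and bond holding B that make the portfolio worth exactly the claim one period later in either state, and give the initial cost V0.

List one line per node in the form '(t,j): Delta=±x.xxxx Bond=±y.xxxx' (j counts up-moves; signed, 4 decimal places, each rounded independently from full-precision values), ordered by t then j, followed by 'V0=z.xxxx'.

No-arbitrage ⇒ martingale measure with p* = (R−d)/(u−d) = 0.8163.
Terminal values V(4,·): V(4,0)=0.0000, V(4,1)=0.0000, V(4,2)=19.1758, V(4,3)=79.9714, V(4,4)=188.0525
  t=3,j=0: stock 39.2574 → up 43.9683 (V=0.0000), down 24.7321 (V=0.0000). Price 0.0000; hedge Δ=0.0000, bond B=0.0000.
  t=3,j=1: stock 69.7909 → up 78.1658 (V=19.1758), down 43.9683 (V=0.0000). Price 15.1978; hedge Δ=0.5607, bond B=-23.9365.
  t=3,j=2: stock 124.0727 → up 138.9614 (V=79.9714), down 78.1658 (V=19.1758). Price 66.8009; hedge Δ=1.0000, bond B=-57.2718.
  t=3,j=3: stock 220.5737 → up 247.0425 (V=188.0525), down 138.9614 (V=79.9714). Price 163.3019; hedge Δ=1.0000, bond B=-57.2718.
  t=2,j=0: stock 62.3133 → up 69.7909 (V=15.1978), down 39.2574 (V=0.0000). Price 12.0450; hedge Δ=0.4977, bond B=-18.9709.
  t=2,j=1: stock 110.7792 → up 124.0727 (V=66.8009), down 69.7909 (V=15.1978). Price 55.6531; hedge Δ=0.9507, bond B=-49.6593.
  t=2,j=2: stock 196.9408 → up 220.5737 (V=163.3019), down 124.0727 (V=66.8009). Price 141.3371; hedge Δ=1.0000, bond B=-55.6037.
  t=1,j=0: stock 98.9100 → up 110.7792 (V=55.6531), down 62.3133 (V=12.0450). Price 46.2558; hedge Δ=0.8998, bond B=-42.7404.
  t=1,j=1: stock 175.8400 → up 196.9408 (V=141.3371), down 110.7792 (V=55.6531). Price 121.9410; hedge Δ=0.9945, bond B=-52.9242.
  t=0,j=0: stock 157.0000 → up 175.8400 (V=121.9410), down 98.9100 (V=46.2558). Price 104.8928; hedge Δ=0.9838, bond B=-49.5667.
Root portfolio cost Δ·157+B reproduces V0=104.8928.

(0,0): Delta=0.9838 Bond=-49.5667
(1,0): Delta=0.8998 Bond=-42.7404
(1,1): Delta=0.9945 Bond=-52.9242
(2,0): Delta=0.4977 Bond=-18.9709
(2,1): Delta=0.9507 Bond=-49.6593
(2,2): Delta=1.0000 Bond=-55.6037
(3,0): Delta=0.0000 Bond=0.0000
(3,1): Delta=0.5607 Bond=-23.9365
(3,2): Delta=1.0000 Bond=-57.2718
(3,3): Delta=1.0000 Bond=-57.2718
V0=104.8928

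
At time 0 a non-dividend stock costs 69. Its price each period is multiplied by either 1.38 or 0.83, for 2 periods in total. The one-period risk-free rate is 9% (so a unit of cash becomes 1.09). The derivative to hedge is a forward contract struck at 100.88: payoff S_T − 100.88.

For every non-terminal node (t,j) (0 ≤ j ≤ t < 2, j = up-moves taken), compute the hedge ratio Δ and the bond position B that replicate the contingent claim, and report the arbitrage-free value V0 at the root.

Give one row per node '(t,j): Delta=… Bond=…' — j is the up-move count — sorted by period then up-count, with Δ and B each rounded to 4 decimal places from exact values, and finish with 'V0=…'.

(0,0): Delta=1.0000 Bond=-84.9087
(1,0): Delta=1.0000 Bond=-92.5505
(1,1): Delta=1.0000 Bond=-92.5505
V0=-15.9087

No-arbitrage ⇒ martingale measure with p* = (R−d)/(u−d) = 0.4727.
Terminal values V(2,·): V(2,0)=-53.3459, V(2,1)=-21.8474, V(2,2)=30.5236
  t=1,j=0: stock 57.2700 → up 79.0326 (V=-21.8474), down 47.5341 (V=-53.3459). Price -35.2805; hedge Δ=1.0000, bond B=-92.5505.
  t=1,j=1: stock 95.2200 → up 131.4036 (V=30.5236), down 79.0326 (V=-21.8474). Price 2.6695; hedge Δ=1.0000, bond B=-92.5505.
  t=0,j=0: stock 69.0000 → up 95.2200 (V=2.6695), down 57.2700 (V=-35.2805). Price -15.9087; hedge Δ=1.0000, bond B=-84.9087.
The time-0 hedge costs -15.9087, which is the no-arbitrage price.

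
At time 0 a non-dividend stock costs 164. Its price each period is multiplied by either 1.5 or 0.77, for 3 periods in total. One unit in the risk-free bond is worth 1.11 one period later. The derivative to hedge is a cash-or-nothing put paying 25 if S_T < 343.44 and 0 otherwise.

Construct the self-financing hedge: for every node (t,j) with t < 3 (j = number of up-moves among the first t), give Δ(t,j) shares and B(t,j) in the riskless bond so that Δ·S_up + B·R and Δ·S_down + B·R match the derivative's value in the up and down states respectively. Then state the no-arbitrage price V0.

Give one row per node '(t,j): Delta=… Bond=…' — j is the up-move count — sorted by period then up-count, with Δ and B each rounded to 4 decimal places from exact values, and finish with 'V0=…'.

The replicating-portfolio and risk-neutral prices coincide; use p* = (1.11−0.77)/(1.5−0.77) = 0.4658 for the latter.
Terminal payoffs: V(3,0)=25.0000, V(3,1)=25.0000, V(3,2)=25.0000, V(3,3)=0.0000
(2,0): S=97.2356. Δ = (V_up−V_dn)/(S_up−S_dn) = (25.0000−25.0000)/(145.8534−74.8714) = 0.0000. V = [p*·25.0000 + (1−p*)·25.0000]/1.11 = 22.5225. B = V − Δ·S = 22.5225.
(2,1): S=189.4200. Δ = (V_up−V_dn)/(S_up−S_dn) = (25.0000−25.0000)/(284.1300−145.8534) = 0.0000. V = [p*·25.0000 + (1−p*)·25.0000]/1.11 = 22.5225. B = V − Δ·S = 22.5225.
(2,2): S=369.0000. Δ = (V_up−V_dn)/(S_up−S_dn) = (0.0000−25.0000)/(553.5000−284.1300) = -0.0928. V = [p*·0.0000 + (1−p*)·25.0000]/1.11 = 12.0326. B = V − Δ·S = 46.2792.
(1,0): S=126.2800. Δ = (V_up−V_dn)/(S_up−S_dn) = (22.5225−22.5225)/(189.4200−97.2356) = 0.0000. V = [p*·22.5225 + (1−p*)·22.5225]/1.11 = 20.2906. B = V − Δ·S = 20.2906.
(1,1): S=246.0000. Δ = (V_up−V_dn)/(S_up−S_dn) = (12.0326−22.5225)/(369.0000−189.4200) = -0.0584. V = [p*·12.0326 + (1−p*)·22.5225]/1.11 = 15.8890. B = V − Δ·S = 30.2588.
(0,0): S=164.0000. Δ = (V_up−V_dn)/(S_up−S_dn) = (15.8890−20.2906)/(246.0000−126.2800) = -0.0368. V = [p*·15.8890 + (1−p*)·20.2906]/1.11 = 16.4329. B = V − Δ·S = 22.4624.
Check: Δ(0,0)·S0 + B(0,0) = 16.4329 = V0.

(0,0): Delta=-0.0368 Bond=22.4624
(1,0): Delta=0.0000 Bond=20.2906
(1,1): Delta=-0.0584 Bond=30.2588
(2,0): Delta=0.0000 Bond=22.5225
(2,1): Delta=0.0000 Bond=22.5225
(2,2): Delta=-0.0928 Bond=46.2792
V0=16.4329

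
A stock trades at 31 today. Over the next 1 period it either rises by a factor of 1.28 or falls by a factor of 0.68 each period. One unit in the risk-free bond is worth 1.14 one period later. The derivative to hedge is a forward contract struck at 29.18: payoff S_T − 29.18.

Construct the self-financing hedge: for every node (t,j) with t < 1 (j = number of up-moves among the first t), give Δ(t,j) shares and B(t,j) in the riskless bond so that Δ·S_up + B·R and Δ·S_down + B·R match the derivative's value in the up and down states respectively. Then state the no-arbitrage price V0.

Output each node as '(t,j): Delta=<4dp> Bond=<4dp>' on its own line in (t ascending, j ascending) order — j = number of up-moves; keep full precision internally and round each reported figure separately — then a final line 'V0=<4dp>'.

Since d<R<u, set p* = (R−d)/(u−d) = 0.7667; price each node as the discounted p*-expectation of its children.
At expiry t=1: V(1,0)=-8.1000, V(1,1)=10.5000
Node (0,0) S=31.0000: V=(p*·10.5000+(1−p*)·-8.1000)/1.14=5.4035; Δ=(10.5000−-8.1000)/(39.6800−21.0800)=1.0000; B=V−Δ·S=-25.5965
Each (Δ,B) replicates both successor values, so the strategy is self-financing and V0 is arbitrage-free.

(0,0): Delta=1.0000 Bond=-25.5965
V0=5.4035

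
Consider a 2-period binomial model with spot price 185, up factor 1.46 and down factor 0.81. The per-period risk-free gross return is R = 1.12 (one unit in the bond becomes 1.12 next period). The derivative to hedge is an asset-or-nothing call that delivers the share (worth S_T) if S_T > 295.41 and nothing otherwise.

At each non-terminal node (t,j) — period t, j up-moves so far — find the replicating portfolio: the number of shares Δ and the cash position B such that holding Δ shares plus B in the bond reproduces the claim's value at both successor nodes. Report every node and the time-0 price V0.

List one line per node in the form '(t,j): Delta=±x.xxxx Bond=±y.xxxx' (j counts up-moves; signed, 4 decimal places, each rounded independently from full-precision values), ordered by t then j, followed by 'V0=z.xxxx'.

(0,0): Delta=1.3964 Bond=-186.8364
(1,0): Delta=0.0000 Bond=0.0000
(1,1): Delta=2.2462 Bond=-438.7641
V0=71.5053

The replicating-portfolio and risk-neutral prices coincide; use p* = (1.12−0.81)/(1.46−0.81) = 0.4769 for the latter.
Terminal payoffs: V(2,0)=0.0000, V(2,1)=0.0000, V(2,2)=394.3460
Node (1,0) S=149.8500: V=(p*·0.0000+(1−p*)·0.0000)/1.12=0.0000; Δ=(0.0000−0.0000)/(218.7810−121.3785)=0.0000; B=V−Δ·S=0.0000
Node (1,1) S=270.1000: V=(p*·394.3460+(1−p*)·0.0000)/1.12=167.9221; Δ=(394.3460−0.0000)/(394.3460−218.7810)=2.2462; B=V−Δ·S=-438.7641
Node (0,0) S=185.0000: V=(p*·167.9221+(1−p*)·0.0000)/1.12=71.5053; Δ=(167.9221−0.0000)/(270.1000−149.8500)=1.3964; B=V−Δ·S=-186.8364
Check: Δ(0,0)·S0 + B(0,0) = 71.5053 = V0.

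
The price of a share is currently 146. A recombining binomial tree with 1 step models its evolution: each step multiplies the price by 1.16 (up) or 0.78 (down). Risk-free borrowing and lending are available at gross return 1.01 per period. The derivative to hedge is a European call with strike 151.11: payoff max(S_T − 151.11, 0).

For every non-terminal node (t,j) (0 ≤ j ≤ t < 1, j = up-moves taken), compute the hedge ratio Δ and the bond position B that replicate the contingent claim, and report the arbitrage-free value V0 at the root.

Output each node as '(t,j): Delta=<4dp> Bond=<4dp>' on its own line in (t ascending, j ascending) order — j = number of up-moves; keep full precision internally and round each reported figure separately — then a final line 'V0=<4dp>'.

Risk-neutral probability p* = (R−d)/(u−d) = (1.01−0.78)/(1.16−0.78) = 0.6053.
Terminal values V(1,·): V(1,0)=0.0000, V(1,1)=18.2500
Node (0,0) S=146.0000: V=(p*·18.2500+(1−p*)·0.0000)/1.01=10.9367; Δ=(18.2500−0.0000)/(169.3600−113.8800)=0.3289; B=V−Δ·S=-37.0896
Check: Δ(0,0)·S0 + B(0,0) = 10.9367 = V0.

(0,0): Delta=0.3289 Bond=-37.0896
V0=10.9367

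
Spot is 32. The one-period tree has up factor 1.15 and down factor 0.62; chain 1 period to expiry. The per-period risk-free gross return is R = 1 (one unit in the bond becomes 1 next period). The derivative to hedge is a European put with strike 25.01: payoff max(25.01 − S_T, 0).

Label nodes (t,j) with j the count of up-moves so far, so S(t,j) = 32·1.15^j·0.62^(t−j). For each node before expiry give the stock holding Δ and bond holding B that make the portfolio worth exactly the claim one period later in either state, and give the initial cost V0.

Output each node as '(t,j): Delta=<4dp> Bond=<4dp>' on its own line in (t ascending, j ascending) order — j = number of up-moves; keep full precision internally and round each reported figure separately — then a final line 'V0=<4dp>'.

(0,0): Delta=-0.3048 Bond=11.2179
V0=1.4632

The replicating-portfolio and risk-neutral prices coincide; use p* = (1−0.62)/(1.15−0.62) = 0.7170 for the latter.
Terminal payoffs: V(1,0)=5.1700, V(1,1)=0.0000
(0,0): S=32.0000. Δ = (V_up−V_dn)/(S_up−S_dn) = (0.0000−5.1700)/(36.8000−19.8400) = -0.3048. V = [p*·0.0000 + (1−p*)·5.1700]/1 = 1.4632. B = V − Δ·S = 11.2179.
Self-financing check: at every node Δ·S+B equals the discounted successor values.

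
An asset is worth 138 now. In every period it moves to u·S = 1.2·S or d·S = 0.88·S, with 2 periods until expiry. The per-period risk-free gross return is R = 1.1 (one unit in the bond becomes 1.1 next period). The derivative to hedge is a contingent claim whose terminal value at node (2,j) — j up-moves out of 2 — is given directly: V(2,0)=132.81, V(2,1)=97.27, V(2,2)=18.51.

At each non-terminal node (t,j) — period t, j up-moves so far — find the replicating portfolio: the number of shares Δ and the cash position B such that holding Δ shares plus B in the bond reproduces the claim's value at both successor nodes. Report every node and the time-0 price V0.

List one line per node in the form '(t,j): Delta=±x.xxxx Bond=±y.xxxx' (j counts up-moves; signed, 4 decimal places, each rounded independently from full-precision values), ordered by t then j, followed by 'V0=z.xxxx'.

(0,0): Delta=-1.3433 Bond=237.8711
(1,0): Delta=-0.9145 Bond=209.5864
(1,1): Delta=-1.4863 Bond=285.3273
V0=52.4912

No-arbitrage ⇒ martingale measure with p* = (R−d)/(u−d) = 0.6875.
Terminal payoffs: V(2,0)=132.8100, V(2,1)=97.2700, V(2,2)=18.5100
  t=1,j=0: stock 121.4400 → up 145.7280 (V=97.2700), down 106.8672 (V=132.8100). Price 98.5239; hedge Δ=-0.9145, bond B=209.5864.
  t=1,j=1: stock 165.6000 → up 198.7200 (V=18.5100), down 145.7280 (V=97.2700). Price 39.2023; hedge Δ=-1.4863, bond B=285.3273.
  t=0,j=0: stock 138.0000 → up 165.6000 (V=39.2023), down 121.4400 (V=98.5239). Price 52.4912; hedge Δ=-1.3433, bond B=237.8711.
Root portfolio cost Δ·138+B reproduces V0=52.4912.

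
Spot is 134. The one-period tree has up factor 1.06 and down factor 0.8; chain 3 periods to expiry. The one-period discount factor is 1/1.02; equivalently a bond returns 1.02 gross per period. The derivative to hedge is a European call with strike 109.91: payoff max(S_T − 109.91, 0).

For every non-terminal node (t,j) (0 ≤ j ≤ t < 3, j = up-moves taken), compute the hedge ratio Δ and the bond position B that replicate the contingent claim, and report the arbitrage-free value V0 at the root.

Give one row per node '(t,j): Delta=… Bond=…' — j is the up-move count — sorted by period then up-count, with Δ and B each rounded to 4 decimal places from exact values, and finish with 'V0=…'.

(0,0): Delta=0.8489 Bond=-82.1106
(1,0): Delta=0.3137 Bond=-26.3756
(1,1): Delta=0.9224 Bond=-94.1850
(2,0): Delta=0.0000 Bond=0.0000
(2,1): Delta=0.3567 Bond=-31.7946
(2,2): Delta=1.0000 Bond=-107.7549
V0=31.6470

Risk-neutral probability p* = (R−d)/(u−d) = (1.02−0.8)/(1.06−0.8) = 0.8462.
Terminal payoffs: V(3,0)=0.0000, V(3,1)=0.0000, V(3,2)=10.5399, V(3,3)=49.6861
Node (2,0) S=85.7600: V=(p*·0.0000+(1−p*)·0.0000)/1.02=0.0000; Δ=(0.0000−0.0000)/(90.9056−68.6080)=0.0000; B=V−Δ·S=0.0000
Node (2,1) S=113.6320: V=(p*·10.5399+(1−p*)·0.0000)/1.02=8.7435; Δ=(10.5399−0.0000)/(120.4499−90.9056)=0.3567; B=V−Δ·S=-31.7946
Node (2,2) S=150.5624: V=(p*·49.6861+(1−p*)·10.5399)/1.02=42.8075; Δ=(49.6861−10.5399)/(159.5961−120.4499)=1.0000; B=V−Δ·S=-107.7549
Node (1,0) S=107.2000: V=(p*·8.7435+(1−p*)·0.0000)/1.02=7.2533; Δ=(8.7435−0.0000)/(113.6320−85.7600)=0.3137; B=V−Δ·S=-26.3756
Node (1,1) S=142.0400: V=(p*·42.8075+(1−p*)·8.7435)/1.02=36.8303; Δ=(42.8075−8.7435)/(150.5624−113.6320)=0.9224; B=V−Δ·S=-94.1850
Node (0,0) S=134.0000: V=(p*·36.8303+(1−p*)·7.2533)/1.02=31.6470; Δ=(36.8303−7.2533)/(142.0400−107.2000)=0.8489; B=V−Δ·S=-82.1106
Check: Δ(0,0)·S0 + B(0,0) = 31.6470 = V0.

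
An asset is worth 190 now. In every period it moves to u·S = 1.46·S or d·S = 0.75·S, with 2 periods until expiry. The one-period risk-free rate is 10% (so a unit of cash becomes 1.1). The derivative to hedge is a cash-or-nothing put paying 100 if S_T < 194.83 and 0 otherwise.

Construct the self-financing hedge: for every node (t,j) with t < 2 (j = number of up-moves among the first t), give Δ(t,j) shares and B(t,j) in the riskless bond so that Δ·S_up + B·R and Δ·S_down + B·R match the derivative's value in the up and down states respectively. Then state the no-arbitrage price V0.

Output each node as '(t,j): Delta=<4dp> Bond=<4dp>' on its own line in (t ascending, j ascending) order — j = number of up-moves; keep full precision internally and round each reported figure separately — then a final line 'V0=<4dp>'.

No-arbitrage ⇒ martingale measure with p* = (R−d)/(u−d) = 0.4930.
At expiry t=2: V(2,0)=100.0000, V(2,1)=0.0000, V(2,2)=0.0000
  t=1,j=0: stock 142.5000 → up 208.0500 (V=0.0000), down 106.8750 (V=100.0000). Price 46.0948; hedge Δ=-0.9884, bond B=186.9398.
  t=1,j=1: stock 277.4000 → up 405.0040 (V=0.0000), down 208.0500 (V=0.0000). Price 0.0000; hedge Δ=0.0000, bond B=0.0000.
  t=0,j=0: stock 190.0000 → up 277.4000 (V=0.0000), down 142.5000 (V=46.0948). Price 21.2473; hedge Δ=-0.3417, bond B=86.1694.
Root portfolio cost Δ·190+B reproduces V0=21.2473.

(0,0): Delta=-0.3417 Bond=86.1694
(1,0): Delta=-0.9884 Bond=186.9398
(1,1): Delta=0.0000 Bond=0.0000
V0=21.2473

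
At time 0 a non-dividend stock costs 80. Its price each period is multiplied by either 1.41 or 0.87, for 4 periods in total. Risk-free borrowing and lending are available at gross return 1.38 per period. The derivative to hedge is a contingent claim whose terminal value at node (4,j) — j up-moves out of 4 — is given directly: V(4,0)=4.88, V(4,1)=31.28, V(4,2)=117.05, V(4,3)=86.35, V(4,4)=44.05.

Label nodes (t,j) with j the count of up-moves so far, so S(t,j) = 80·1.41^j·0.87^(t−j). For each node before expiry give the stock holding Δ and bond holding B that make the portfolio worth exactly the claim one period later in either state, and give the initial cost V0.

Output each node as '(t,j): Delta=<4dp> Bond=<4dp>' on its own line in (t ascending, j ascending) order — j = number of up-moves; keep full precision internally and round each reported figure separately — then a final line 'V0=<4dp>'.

(0,0): Delta=-0.3474 Bond=42.4532
(1,0): Delta=-0.2557 Bond=52.2014
(1,1): Delta=-0.3508 Bond=58.9609
(2,0): Delta=1.8277 Bond=-54.1156
(2,1): Delta=-0.3313 Bond=79.4588
(2,2): Delta=-0.3515 Bond=81.4783
(3,0): Delta=0.9280 Bond=-27.2850
(3,1): Delta=1.8603 Bond=-77.4674
(3,2): Delta=-0.4109 Bond=120.6602
(3,3): Delta=-0.3493 Bond=111.9565
V0=14.6594

Since d<R<u, set p* = (R−d)/(u−d) = 0.9444; price each node as the discounted p*-expectation of its children.
At expiry t=4: V(4,0)=4.8800, V(4,1)=31.2800, V(4,2)=117.0500, V(4,3)=86.3500, V(4,4)=44.0500
  t=3,j=0: stock 52.6802 → up 74.2791 (V=31.2800), down 45.8318 (V=4.8800). Price 21.6039; hedge Δ=0.9280, bond B=-27.2850.
  t=3,j=1: stock 85.3783 → up 120.3834 (V=117.0500), down 74.2791 (V=31.2800). Price 81.3659; hedge Δ=1.8603, bond B=-77.4674.
  t=3,j=2: stock 138.3718 → up 195.1042 (V=86.3500), down 120.3834 (V=117.0500). Price 63.8084; hedge Δ=-0.4109, bond B=120.6602.
  t=3,j=3: stock 224.2577 → up 316.2033 (V=44.0500), down 195.1042 (V=86.3500). Price 33.6232; hedge Δ=-0.3493, bond B=111.9565.
  t=2,j=0: stock 60.5520 → up 85.3783 (V=81.3659), down 52.6802 (V=21.6039). Price 56.5549; hedge Δ=1.8277, bond B=-54.1156.
  t=2,j=1: stock 98.1360 → up 138.3718 (V=63.8084), down 85.3783 (V=81.3659). Price 46.9448; hedge Δ=-0.3313, bond B=79.4588.
  t=2,j=2: stock 159.0480 → up 224.2577 (V=33.6232), down 138.3718 (V=63.8084). Price 25.5798; hedge Δ=-0.3515, bond B=81.4783.
  t=1,j=0: stock 69.6000 → up 98.1360 (V=46.9448), down 60.5520 (V=56.5549). Price 34.4048; hedge Δ=-0.2557, bond B=52.2014.
  t=1,j=1: stock 112.8000 → up 159.0480 (V=25.5798), down 98.1360 (V=46.9448). Price 19.3962; hedge Δ=-0.3508, bond B=58.9609.
  t=0,j=0: stock 80.0000 → up 112.8000 (V=19.3962), down 69.6000 (V=34.4048). Price 14.6594; hedge Δ=-0.3474, bond B=42.4532.
Self-financing check: at every node Δ·S+B equals the discounted successor values.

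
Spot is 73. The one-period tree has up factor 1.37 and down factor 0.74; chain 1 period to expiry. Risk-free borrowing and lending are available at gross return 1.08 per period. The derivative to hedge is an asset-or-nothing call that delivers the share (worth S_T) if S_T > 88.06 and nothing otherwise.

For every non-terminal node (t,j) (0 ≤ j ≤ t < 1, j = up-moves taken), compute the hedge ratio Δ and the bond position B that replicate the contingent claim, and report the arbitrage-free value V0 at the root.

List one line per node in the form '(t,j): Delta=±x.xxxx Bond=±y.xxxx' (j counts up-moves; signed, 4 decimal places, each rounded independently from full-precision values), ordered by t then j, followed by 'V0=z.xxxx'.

(0,0): Delta=2.1746 Bond=-108.7704
V0=49.9756

The replicating-portfolio and risk-neutral prices coincide; use p* = (1.08−0.74)/(1.37−0.74) = 0.5397 for the latter.
Terminal payoffs: V(1,0)=0.0000, V(1,1)=100.0100
(0,0): S=73.0000. Δ = (V_up−V_dn)/(S_up−S_dn) = (100.0100−0.0000)/(100.0100−54.0200) = 2.1746. V = [p*·100.0100 + (1−p*)·0.0000]/1.08 = 49.9756. B = V − Δ·S = -108.7704.
The time-0 hedge costs 49.9756, which is the no-arbitrage price.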